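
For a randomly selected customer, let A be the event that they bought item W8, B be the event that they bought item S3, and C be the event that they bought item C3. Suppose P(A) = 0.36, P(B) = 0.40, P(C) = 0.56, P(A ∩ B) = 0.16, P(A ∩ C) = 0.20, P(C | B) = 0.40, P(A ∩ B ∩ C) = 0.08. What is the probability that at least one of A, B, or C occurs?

0.88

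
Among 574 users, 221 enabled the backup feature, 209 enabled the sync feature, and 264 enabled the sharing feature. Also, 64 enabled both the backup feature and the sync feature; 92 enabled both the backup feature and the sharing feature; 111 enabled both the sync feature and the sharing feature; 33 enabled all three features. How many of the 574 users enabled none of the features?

114

By inclusion-exclusion,
|at least one| = 221 + 209 + 264 − 64 − 92 − 111 + 33 = 460
None: 574 − 460 = 114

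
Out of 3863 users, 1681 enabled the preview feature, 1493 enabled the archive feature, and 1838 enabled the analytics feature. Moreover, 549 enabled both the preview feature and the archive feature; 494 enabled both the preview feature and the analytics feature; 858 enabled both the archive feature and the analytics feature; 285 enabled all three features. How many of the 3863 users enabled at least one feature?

Inclusion–exclusion gives
N(≥1) = 1681 + 1493 + 1838 − 549 − 494 − 858 + 285 = 3396

3396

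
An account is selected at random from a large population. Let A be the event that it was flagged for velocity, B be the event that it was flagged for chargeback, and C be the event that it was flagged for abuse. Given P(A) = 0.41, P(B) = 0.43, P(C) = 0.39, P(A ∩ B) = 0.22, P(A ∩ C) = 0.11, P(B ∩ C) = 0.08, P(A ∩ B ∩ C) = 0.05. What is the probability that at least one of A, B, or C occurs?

Apply inclusion-exclusion:
P(A ∪ B ∪ C) = 0.41 + 0.43 + 0.39 − 0.22 − 0.11 − 0.08 + 0.05 = 0.87

0.87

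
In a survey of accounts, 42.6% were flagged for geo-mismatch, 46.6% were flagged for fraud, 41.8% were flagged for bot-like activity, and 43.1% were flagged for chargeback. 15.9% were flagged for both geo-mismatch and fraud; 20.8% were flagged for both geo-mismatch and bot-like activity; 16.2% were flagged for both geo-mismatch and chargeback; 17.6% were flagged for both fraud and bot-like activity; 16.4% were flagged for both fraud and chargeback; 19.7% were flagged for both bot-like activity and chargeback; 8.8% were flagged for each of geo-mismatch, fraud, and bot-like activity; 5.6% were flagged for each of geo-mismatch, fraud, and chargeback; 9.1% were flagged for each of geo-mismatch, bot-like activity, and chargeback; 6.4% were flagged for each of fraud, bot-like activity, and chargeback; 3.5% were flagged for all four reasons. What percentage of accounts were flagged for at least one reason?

93.9%

By inclusion-exclusion,
P(union) = 42.6 + 46.6 + 41.8 + 43.1 − 15.9 − 20.8 − 16.2 − 17.6 − 16.4 − 19.7 + 8.8 + 5.6 + 9.1 + 6.4 − 3.5 = 93.9%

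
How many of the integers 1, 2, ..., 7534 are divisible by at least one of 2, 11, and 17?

⌊7534/2⌋ + ⌊7534/11⌋ + ⌊7534/17⌋ − ⌊7534/22⌋ − ⌊7534/34⌋ − ⌊7534/187⌋ + ⌊7534/374⌋ = 3767 + 684 + 443 − 342 − 221 − 40 + 20 = 4311

4311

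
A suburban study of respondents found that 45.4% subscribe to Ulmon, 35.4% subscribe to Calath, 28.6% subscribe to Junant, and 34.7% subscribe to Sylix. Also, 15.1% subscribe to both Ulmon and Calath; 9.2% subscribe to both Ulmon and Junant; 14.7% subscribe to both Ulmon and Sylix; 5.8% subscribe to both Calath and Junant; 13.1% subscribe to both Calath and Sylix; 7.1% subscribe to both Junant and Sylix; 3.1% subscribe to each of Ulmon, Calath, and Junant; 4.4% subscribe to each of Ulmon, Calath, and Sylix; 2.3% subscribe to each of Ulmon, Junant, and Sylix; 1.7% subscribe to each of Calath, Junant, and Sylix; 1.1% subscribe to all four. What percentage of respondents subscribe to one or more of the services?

89.5%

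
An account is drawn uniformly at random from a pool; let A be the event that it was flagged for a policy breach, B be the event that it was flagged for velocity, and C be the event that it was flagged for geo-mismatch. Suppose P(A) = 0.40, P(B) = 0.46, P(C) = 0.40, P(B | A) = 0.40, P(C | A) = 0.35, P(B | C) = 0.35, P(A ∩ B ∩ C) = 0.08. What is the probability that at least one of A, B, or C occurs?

P(A ∩ B) = P(A)·P(B|A) = 0.40 × 0.40 = 0.16
P(A ∩ C) = P(A)·P(C|A) = 0.40 × 0.35 = 0.14
P(B ∩ C) = P(C)·P(B|C) = 0.40 × 0.35 = 0.14
P(A ∪ B ∪ C) = 0.40 + 0.46 + 0.40 − 0.16 − 0.14 − 0.14 + 0.08 = 0.90

0.90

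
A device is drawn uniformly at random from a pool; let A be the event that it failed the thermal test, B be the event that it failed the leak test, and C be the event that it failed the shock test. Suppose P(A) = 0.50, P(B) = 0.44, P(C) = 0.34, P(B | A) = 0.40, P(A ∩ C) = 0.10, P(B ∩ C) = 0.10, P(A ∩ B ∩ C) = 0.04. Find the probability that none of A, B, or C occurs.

0.08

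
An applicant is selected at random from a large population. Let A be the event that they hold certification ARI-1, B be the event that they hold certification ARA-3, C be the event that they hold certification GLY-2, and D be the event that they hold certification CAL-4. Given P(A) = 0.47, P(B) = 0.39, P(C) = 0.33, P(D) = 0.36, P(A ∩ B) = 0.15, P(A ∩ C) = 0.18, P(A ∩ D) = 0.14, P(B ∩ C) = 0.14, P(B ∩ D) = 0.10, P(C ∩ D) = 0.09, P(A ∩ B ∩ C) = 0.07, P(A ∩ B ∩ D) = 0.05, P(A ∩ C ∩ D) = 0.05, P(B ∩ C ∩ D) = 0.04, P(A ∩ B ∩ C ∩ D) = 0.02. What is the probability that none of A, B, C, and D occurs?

P(A ∪ B ∪ C ∪ D) = 0.47 + 0.39 + 0.33 + 0.36 − 0.15 − 0.18 − 0.14 − 0.14 − 0.10 − 0.09 + 0.07 + 0.05 + 0.05 + 0.04 − 0.02 = 0.94
P(none) = 1 − 0.94 = 0.06

0.06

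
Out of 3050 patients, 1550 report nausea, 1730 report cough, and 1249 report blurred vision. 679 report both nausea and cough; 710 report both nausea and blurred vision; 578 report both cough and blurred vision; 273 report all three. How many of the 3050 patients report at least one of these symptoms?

2835

Inclusion–exclusion gives
N(≥1) = 1550 + 1730 + 1249 − 679 − 710 − 578 + 273 = 2835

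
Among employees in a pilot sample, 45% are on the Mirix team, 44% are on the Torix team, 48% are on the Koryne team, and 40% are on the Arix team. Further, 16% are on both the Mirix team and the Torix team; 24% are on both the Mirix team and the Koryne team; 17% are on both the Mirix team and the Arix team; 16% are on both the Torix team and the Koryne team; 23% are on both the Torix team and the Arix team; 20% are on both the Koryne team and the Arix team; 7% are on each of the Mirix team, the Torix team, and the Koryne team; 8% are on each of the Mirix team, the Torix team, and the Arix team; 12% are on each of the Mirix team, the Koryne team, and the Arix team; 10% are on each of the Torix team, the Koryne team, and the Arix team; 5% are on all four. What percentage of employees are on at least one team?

P(at least one) = 45 + 44 + 48 + 40 − 16 − 24 − 17 − 16 − 23 − 20 + 7 + 8 + 12 + 10 − 5 = 93%

93%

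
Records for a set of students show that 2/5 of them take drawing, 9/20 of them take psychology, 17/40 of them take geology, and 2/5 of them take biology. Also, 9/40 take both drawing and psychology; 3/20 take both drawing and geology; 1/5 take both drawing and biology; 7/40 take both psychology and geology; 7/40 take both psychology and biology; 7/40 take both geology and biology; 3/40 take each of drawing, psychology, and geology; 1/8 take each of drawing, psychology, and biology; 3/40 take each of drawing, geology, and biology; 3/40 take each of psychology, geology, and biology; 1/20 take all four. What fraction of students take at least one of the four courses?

7/8

Apply inclusion-exclusion:
P(≥1) = 2/5 + 9/20 + 17/40 + 2/5 − 9/40 − 3/20 − 1/5 − 7/40 − 7/40 − 7/40 + 3/40 + 1/8 + 3/40 + 3/40 − 1/20 = 7/8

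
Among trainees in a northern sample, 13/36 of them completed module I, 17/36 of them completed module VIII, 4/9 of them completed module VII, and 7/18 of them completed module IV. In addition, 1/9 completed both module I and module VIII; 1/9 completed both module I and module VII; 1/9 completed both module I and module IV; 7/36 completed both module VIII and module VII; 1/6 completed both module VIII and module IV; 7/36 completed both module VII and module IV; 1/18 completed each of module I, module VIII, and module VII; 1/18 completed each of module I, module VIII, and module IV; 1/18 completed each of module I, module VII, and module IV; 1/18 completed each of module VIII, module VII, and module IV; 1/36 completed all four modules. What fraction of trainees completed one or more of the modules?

P(union) = 13/36 + 17/36 + 4/9 + 7/18 − 1/9 − 1/9 − 1/9 − 7/36 − 1/6 − 7/36 + 1/18 + 1/18 + 1/18 + 1/18 − 1/36 = 35/36

35/36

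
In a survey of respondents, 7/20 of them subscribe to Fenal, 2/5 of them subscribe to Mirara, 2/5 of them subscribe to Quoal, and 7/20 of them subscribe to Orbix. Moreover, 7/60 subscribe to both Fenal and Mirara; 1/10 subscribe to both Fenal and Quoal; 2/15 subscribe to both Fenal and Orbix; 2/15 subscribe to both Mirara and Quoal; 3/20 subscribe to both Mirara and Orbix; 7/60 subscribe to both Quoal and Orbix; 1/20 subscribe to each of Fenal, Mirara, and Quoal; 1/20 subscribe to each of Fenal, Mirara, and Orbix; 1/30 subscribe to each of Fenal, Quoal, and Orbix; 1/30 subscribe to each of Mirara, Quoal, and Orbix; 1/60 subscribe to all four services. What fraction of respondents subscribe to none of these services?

P(at least one) = 7/20 + 2/5 + 2/5 + 7/20 − 7/60 − 1/10 − 2/15 − 2/15 − 3/20 − 7/60 + 1/20 + 1/20 + 1/30 + 1/30 − 1/60 = 9/10
P(none) = 1 − 9/10 = 1/10

1/10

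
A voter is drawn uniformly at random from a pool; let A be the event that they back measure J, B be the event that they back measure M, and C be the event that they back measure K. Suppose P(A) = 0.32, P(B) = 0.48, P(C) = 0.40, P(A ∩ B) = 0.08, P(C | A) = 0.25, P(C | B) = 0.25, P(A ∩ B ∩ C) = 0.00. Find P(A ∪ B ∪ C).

P(A ∩ C) = P(A)·P(C|A) = 0.32 × 0.25 = 0.08
P(B ∩ C) = P(B)·P(C|B) = 0.48 × 0.25 = 0.12
Inclusion–exclusion gives
P(A ∪ B ∪ C) = 0.32 + 0.48 + 0.40 − 0.08 − 0.08 − 0.12 + 0.00 = 0.92

0.92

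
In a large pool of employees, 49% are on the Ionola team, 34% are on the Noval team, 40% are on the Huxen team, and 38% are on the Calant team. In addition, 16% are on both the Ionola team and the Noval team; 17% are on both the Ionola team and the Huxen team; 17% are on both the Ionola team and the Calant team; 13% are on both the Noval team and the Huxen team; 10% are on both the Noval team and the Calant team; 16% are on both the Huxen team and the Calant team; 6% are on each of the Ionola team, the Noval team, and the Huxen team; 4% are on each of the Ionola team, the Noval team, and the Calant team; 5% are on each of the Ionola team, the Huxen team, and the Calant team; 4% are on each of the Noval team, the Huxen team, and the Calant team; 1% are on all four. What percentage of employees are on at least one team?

90%

By inclusion–exclusion:
P(union) = 49 + 34 + 40 + 38 − 16 − 17 − 17 − 13 − 10 − 16 + 6 + 4 + 5 + 4 − 1 = 90%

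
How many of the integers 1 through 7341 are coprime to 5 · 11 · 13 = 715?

4928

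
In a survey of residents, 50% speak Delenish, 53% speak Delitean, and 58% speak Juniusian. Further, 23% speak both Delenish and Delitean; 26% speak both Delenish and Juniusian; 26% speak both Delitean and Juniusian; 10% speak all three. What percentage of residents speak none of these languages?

4%

Inclusion–exclusion gives
P(≥1) = 50 + 53 + 58 − 23 − 26 − 26 + 10 = 96%
P(none) = 100% − 96% = 4%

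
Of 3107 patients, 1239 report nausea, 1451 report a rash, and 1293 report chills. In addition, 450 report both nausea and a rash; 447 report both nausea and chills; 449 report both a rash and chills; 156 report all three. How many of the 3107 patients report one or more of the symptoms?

|at least one| = 1239 + 1451 + 1293 − 450 − 447 − 449 + 156 = 2793

2793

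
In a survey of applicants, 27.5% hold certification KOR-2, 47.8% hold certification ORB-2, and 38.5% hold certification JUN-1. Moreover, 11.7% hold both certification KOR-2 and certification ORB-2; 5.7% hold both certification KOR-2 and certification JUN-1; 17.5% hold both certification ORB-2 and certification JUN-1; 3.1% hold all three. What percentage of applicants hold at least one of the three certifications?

Using inclusion–exclusion:
P(≥1) = 27.5 + 47.8 + 38.5 − 11.7 − 5.7 − 17.5 + 3.1 = 82.0%

82.0%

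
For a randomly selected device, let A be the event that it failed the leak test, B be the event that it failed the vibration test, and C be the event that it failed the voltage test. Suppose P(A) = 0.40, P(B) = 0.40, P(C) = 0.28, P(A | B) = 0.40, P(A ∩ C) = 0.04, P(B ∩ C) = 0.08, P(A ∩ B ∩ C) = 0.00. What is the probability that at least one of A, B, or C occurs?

0.80

P(A ∩ B) = P(B)·P(A|B) = 0.40 × 0.40 = 0.16
Apply inclusion-exclusion:
P(A ∪ B ∪ C) = 0.40 + 0.40 + 0.28 − 0.16 − 0.04 − 0.08 + 0.00 = 0.80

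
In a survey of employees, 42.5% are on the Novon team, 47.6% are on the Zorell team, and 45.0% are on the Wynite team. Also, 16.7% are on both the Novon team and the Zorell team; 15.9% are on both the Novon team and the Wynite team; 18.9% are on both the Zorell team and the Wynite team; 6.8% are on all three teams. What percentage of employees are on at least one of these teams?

Using inclusion–exclusion:
P(≥1) = 42.5 + 47.6 + 45.0 − 16.7 − 15.9 − 18.9 + 6.8 = 90.4%

90.4%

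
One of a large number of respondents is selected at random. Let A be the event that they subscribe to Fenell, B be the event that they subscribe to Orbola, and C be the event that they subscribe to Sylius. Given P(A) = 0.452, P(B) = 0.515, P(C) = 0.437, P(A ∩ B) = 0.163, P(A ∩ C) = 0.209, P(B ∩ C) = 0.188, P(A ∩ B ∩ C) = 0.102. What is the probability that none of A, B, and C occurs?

Using inclusion–exclusion:
P(A ∪ B ∪ C) = 0.452 + 0.515 + 0.437 − 0.163 − 0.209 − 0.188 + 0.102 = 0.946
P(none) = 1 − 0.946 = 0.054

0.054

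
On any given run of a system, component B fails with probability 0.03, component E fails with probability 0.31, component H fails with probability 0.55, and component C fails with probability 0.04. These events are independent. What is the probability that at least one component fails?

0.7108624

P(none) = (1 − 0.03) × (1 − 0.31) × (1 − 0.55) × (1 − 0.04) = 0.97 × 0.69 × 0.45 × 0.96 = 0.2891376
P(at least one) = 1 − 0.2891376 = 0.7108624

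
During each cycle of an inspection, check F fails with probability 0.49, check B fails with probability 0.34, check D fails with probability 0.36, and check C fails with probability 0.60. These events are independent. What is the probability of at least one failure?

0.9138304

Since the events are independent, P(none) is the product of the individual non-occurrence probabilities.
P(none) = (1 − 0.49) × (1 − 0.34) × (1 − 0.36) × (1 − 0.60) = 0.51 × 0.66 × 0.64 × 0.40 = 0.0861696
P(at least one) = 1 − 0.0861696 = 0.9138304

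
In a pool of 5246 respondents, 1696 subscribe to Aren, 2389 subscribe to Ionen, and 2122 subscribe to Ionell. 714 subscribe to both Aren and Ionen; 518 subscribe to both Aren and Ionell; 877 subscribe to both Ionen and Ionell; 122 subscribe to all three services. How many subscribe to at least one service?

4220

|union| = 1696 + 2389 + 2122 − 714 − 518 − 877 + 122 = 4220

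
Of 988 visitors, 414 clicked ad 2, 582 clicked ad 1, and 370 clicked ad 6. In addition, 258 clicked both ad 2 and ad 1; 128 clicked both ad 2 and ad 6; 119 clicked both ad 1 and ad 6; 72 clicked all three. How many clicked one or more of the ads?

By inclusion–exclusion:
N(≥1) = 414 + 582 + 370 − 258 − 128 − 119 + 72 = 933

933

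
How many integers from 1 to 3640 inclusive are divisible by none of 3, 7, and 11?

1213 + 520 + 330 − 173 − 110 − 47 + 15 = 1748
3640 − 1748 = 1892

1892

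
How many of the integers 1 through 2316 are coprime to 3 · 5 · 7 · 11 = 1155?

963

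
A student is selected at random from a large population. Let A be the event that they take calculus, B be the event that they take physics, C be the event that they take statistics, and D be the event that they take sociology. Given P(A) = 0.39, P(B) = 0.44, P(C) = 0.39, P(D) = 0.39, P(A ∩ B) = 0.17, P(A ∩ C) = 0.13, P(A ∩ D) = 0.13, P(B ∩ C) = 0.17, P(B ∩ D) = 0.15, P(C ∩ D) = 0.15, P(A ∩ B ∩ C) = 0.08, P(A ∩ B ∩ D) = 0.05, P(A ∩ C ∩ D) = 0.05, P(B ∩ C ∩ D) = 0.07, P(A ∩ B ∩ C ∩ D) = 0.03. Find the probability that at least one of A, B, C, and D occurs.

Apply inclusion-exclusion:
P(A ∪ B ∪ C ∪ D) = 0.39 + 0.44 + 0.39 + 0.39 − 0.17 − 0.13 − 0.13 − 0.17 − 0.15 − 0.15 + 0.08 + 0.05 + 0.05 + 0.07 − 0.03 = 0.93

0.93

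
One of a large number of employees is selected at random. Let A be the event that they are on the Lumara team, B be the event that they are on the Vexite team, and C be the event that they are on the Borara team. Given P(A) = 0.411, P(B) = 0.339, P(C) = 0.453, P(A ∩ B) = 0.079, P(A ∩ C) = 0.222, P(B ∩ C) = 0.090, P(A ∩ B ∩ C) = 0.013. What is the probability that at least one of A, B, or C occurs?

0.825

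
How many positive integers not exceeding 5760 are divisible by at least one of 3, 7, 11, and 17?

1920 + 822 + 523 + 338 − 274 − 174 − 112 − 74 − 48 − 30 + 24 + 16 + 10 + 4 − 1 = 2944

2944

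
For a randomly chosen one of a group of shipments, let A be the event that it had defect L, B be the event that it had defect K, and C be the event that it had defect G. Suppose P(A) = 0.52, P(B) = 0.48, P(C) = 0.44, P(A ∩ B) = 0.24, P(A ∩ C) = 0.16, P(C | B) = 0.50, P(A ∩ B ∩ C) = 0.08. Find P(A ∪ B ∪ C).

P(B ∩ C) = P(B)·P(C|B) = 0.48 × 0.50 = 0.24
By inclusion-exclusion,
P(A ∪ B ∪ C) = 0.52 + 0.48 + 0.44 − 0.24 − 0.16 − 0.24 + 0.08 = 0.88

0.88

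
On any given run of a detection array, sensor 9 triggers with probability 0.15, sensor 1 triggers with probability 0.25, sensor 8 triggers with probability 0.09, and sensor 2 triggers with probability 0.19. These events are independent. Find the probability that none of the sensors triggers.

Since the events are independent, P(none) is the product of the individual non-occurrence probabilities.
P(none) = (1 − 0.15) × (1 − 0.25) × (1 − 0.09) × (1 − 0.19) = 0.85 × 0.75 × 0.91 × 0.81 = 0.46990125

0.46990125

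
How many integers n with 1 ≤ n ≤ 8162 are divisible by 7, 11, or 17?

Apply inclusion-exclusion:
1166 + 742 + 480 − 106 − 68 − 43 + 6 = 2177

2177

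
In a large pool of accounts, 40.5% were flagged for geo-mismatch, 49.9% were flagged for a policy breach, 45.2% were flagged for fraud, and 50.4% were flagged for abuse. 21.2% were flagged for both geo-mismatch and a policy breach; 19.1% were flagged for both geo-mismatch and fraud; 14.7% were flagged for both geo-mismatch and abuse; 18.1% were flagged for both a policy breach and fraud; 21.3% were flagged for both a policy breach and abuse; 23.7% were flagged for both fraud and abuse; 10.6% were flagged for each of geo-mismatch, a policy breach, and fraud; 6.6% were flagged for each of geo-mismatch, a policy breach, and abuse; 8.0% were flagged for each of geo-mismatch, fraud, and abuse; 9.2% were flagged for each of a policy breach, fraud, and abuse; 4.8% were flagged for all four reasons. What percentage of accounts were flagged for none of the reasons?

2.5%

By inclusion–exclusion:
P(union) = 40.5 + 49.9 + 45.2 + 50.4 − 21.2 − 19.1 − 14.7 − 18.1 − 21.3 − 23.7 + 10.6 + 6.6 + 8.0 + 9.2 − 4.8 = 97.5%
P(none) = 100% − 97.5% = 2.5%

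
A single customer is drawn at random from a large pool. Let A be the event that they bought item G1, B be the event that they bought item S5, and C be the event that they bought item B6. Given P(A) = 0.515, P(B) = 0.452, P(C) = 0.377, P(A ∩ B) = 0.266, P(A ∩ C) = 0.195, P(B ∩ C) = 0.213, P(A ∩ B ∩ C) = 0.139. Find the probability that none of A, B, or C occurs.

By inclusion–exclusion:
P(A ∪ B ∪ C) = 0.515 + 0.452 + 0.377 − 0.266 − 0.195 − 0.213 + 0.139 = 0.809
P(none) = 1 − 0.809 = 0.191

0.191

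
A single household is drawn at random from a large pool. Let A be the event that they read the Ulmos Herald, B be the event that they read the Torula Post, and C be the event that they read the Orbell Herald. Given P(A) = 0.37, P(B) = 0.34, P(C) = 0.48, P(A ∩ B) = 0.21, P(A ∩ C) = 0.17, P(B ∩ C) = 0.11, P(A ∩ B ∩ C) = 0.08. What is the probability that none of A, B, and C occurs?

0.22

P(A ∪ B ∪ C) = 0.37 + 0.34 + 0.48 − 0.21 − 0.17 − 0.11 + 0.08 = 0.78
P(none) = 1 − 0.78 = 0.22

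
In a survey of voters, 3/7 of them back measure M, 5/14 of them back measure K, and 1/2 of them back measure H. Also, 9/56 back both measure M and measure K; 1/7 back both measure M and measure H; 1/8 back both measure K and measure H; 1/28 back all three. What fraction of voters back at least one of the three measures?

25/28

Using inclusion–exclusion:
P(≥1) = 3/7 + 5/14 + 1/2 − 9/56 − 1/7 − 1/8 + 1/28 = 25/28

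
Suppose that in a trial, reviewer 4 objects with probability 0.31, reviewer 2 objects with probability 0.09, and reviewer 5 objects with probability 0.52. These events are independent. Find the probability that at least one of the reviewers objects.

0.698608

Since the events are independent, P(none) is the product of the individual non-occurrence probabilities.
P(none) = (1 − 0.31) × (1 − 0.09) × (1 − 0.52) = 0.69 × 0.91 × 0.48 = 0.301392
P(at least one) = 1 − 0.301392 = 0.698608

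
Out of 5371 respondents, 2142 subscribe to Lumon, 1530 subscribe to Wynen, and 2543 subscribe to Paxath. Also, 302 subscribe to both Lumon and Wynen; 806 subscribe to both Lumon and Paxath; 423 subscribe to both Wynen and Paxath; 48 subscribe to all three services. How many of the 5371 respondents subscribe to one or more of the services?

4732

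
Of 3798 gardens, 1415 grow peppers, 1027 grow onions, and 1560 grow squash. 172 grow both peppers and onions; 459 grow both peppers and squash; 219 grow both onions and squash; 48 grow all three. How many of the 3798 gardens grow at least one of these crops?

3200

Apply inclusion-exclusion:
|union| = 1415 + 1027 + 1560 − 172 − 459 − 219 + 48 = 3200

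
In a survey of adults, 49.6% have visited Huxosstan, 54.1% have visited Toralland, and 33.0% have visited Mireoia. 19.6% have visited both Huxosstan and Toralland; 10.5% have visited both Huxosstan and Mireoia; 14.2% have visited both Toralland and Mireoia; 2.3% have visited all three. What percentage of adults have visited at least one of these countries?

94.7%

P(≥1) = 49.6 + 54.1 + 33.0 − 19.6 − 10.5 − 14.2 + 2.3 = 94.7%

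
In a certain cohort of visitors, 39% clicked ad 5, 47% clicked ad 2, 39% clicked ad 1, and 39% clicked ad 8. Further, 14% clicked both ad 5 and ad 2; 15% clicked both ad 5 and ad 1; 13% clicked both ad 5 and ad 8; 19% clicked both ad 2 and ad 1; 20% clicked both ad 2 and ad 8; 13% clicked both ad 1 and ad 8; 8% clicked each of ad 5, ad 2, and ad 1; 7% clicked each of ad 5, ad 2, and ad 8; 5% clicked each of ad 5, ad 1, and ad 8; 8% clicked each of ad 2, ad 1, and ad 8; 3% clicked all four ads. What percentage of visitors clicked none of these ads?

5%

By inclusion-exclusion,
P(at least one) = 39 + 47 + 39 + 39 − 14 − 15 − 13 − 19 − 20 − 13 + 8 + 7 + 5 + 8 − 3 = 95%
P(none) = 100% − 95% = 5%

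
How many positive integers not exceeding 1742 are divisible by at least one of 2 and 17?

922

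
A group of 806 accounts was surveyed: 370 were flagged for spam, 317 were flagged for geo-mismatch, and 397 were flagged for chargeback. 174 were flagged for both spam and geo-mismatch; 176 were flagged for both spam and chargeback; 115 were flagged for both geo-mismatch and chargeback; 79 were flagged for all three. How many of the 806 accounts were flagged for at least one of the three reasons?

By inclusion-exclusion,
|at least one| = 370 + 317 + 397 − 174 − 176 − 115 + 79 = 698

698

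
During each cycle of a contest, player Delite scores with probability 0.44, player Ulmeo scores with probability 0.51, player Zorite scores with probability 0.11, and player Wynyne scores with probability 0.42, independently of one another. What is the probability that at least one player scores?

P(none) = (1 − 0.44) × (1 − 0.51) × (1 − 0.11) × (1 − 0.42) = 0.56 × 0.49 × 0.89 × 0.58 = 0.14164528
P(at least one) = 1 − 0.14164528 = 0.85835472

0.85835472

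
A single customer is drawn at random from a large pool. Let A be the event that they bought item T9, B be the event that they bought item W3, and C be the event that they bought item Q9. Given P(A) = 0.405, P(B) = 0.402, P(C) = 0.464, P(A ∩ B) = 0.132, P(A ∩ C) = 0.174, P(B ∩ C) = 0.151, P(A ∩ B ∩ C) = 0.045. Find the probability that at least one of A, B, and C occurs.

0.859

P(A ∪ B ∪ C) = 0.405 + 0.402 + 0.464 − 0.132 − 0.174 − 0.151 + 0.045 = 0.859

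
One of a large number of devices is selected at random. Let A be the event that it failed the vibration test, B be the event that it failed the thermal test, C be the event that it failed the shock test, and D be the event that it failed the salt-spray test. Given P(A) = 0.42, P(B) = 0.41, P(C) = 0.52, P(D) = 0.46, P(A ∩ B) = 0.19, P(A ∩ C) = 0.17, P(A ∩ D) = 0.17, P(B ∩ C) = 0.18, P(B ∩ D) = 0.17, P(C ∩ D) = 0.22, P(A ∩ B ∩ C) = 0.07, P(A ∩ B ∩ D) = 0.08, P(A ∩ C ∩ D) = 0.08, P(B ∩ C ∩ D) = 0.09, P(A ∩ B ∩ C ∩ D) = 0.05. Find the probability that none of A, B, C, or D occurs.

0.02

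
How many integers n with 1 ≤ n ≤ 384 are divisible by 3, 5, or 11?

198

By inclusion–exclusion:
floor(384/3) + floor(384/5) + floor(384/11) − floor(384/15) − floor(384/33) − floor(384/55) + floor(384/165) = 128 + 76 + 34 − 25 − 11 − 6 + 2 = 198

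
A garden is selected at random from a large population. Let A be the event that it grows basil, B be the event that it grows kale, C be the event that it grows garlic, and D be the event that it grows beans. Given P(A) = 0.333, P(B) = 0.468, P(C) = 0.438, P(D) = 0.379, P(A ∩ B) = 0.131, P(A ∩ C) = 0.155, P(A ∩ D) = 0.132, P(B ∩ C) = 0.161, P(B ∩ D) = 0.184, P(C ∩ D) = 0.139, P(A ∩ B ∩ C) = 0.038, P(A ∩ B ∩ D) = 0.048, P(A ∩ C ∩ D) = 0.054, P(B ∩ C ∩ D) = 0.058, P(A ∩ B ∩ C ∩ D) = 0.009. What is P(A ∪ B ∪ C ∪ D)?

P(A ∪ B ∪ C ∪ D) = 0.333 + 0.468 + 0.438 + 0.379 − 0.131 − 0.155 − 0.132 − 0.161 − 0.184 − 0.139 + 0.038 + 0.048 + 0.054 + 0.058 − 0.009 = 0.905

0.905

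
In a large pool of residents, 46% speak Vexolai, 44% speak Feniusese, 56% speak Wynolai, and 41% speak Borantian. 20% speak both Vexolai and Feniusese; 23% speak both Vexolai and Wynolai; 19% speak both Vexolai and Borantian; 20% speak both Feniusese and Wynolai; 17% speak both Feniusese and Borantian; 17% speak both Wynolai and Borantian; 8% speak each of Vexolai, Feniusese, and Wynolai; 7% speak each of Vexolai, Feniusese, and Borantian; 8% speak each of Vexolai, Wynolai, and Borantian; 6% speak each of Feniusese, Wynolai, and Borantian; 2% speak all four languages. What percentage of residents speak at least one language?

98%

P(union) = 46 + 44 + 56 + 41 − 20 − 23 − 19 − 20 − 17 − 17 + 8 + 7 + 8 + 6 − 2 = 98%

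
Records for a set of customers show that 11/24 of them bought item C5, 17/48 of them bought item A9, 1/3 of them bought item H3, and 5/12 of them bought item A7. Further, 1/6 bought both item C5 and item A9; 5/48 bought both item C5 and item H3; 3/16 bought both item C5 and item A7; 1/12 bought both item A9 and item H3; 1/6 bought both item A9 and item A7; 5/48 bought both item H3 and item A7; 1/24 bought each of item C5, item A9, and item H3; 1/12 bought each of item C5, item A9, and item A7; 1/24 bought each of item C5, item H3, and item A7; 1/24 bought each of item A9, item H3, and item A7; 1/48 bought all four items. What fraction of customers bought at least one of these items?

P(at least one) = 11/24 + 17/48 + 1/3 + 5/12 − 1/6 − 5/48 − 3/16 − 1/12 − 1/6 − 5/48 + 1/24 + 1/12 + 1/24 + 1/24 − 1/48 = 15/16

15/16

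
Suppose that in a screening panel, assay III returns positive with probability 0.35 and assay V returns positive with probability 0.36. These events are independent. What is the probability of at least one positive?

P(none) = (1 − 0.35) × (1 − 0.36) = 0.65 × 0.64 = 0.416
P(at least one) = 1 − 0.416 = 0.584

0.584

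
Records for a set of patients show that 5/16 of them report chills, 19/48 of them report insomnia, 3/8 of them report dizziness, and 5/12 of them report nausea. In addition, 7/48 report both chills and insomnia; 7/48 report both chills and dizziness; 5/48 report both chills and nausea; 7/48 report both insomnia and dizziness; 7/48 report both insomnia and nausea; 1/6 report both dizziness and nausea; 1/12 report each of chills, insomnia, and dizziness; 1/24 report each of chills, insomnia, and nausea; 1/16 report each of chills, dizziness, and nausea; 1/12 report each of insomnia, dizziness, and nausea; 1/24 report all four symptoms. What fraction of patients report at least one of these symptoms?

7/8

P(at least one) = 5/16 + 19/48 + 3/8 + 5/12 − 7/48 − 7/48 − 5/48 − 7/48 − 7/48 − 1/6 + 1/12 + 1/24 + 1/16 + 1/12 − 1/24 = 7/8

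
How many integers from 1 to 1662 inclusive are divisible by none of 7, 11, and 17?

1218

237 + 151 + 97 − 21 − 13 − 8 + 1 = 444
1662 − 444 = 1218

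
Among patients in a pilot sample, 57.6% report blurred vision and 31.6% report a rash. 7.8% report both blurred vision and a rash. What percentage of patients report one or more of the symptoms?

By inclusion-exclusion,
P(union) = 57.6 + 31.6 − 7.8 = 81.4%

81.4%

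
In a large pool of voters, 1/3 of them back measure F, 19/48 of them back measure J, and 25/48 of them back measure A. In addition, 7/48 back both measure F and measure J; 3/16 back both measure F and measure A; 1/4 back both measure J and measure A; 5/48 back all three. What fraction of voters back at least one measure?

P(at least one) = 1/3 + 19/48 + 25/48 − 7/48 − 3/16 − 1/4 + 5/48 = 37/48

37/48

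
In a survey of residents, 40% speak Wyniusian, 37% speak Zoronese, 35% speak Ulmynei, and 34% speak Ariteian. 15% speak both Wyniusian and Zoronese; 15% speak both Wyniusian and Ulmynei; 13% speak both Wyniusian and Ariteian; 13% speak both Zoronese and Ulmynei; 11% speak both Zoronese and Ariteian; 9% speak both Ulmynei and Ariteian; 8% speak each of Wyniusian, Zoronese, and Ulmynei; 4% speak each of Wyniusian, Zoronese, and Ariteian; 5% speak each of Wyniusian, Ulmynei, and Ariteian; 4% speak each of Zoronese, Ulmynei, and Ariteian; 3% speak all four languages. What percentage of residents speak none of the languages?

P(union) = 40 + 37 + 35 + 34 − 15 − 15 − 13 − 13 − 11 − 9 + 8 + 4 + 5 + 4 − 3 = 88%
P(none) = 100% − 88% = 12%

12%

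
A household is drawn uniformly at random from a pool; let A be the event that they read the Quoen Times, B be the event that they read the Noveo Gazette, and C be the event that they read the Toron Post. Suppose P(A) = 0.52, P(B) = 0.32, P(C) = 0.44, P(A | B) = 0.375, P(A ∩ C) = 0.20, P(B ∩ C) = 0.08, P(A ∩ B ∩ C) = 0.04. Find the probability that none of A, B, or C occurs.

0.08

P(A ∩ B) = P(B)·P(A|B) = 0.32 × 0.375 = 0.12
Apply inclusion-exclusion:
P(A ∪ B ∪ C) = 0.52 + 0.32 + 0.44 − 0.12 − 0.20 − 0.08 + 0.04 = 0.92
P(none) = 1 − 0.92 = 0.08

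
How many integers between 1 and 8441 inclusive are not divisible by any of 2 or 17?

3973

⌊8441/2⌋ + ⌊8441/17⌋ − ⌊8441/34⌋ = 4220 + 496 − 248 = 4468
8441 − 4468 = 3973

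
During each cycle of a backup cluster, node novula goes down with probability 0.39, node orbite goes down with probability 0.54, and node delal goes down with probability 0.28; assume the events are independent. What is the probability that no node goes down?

P(none) = (1 − 0.39) × (1 − 0.54) × (1 − 0.28) = 0.61 × 0.46 × 0.72 = 0.202032

0.202032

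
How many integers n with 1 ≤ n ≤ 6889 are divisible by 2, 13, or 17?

3896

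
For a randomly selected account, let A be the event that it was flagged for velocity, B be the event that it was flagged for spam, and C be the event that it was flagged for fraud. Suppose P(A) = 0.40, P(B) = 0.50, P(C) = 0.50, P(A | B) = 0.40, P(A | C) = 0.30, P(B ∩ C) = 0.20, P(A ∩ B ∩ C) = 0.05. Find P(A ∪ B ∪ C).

0.90

P(A ∩ B) = P(B)·P(A|B) = 0.50 × 0.40 = 0.20
P(A ∩ C) = P(C)·P(A|C) = 0.50 × 0.30 = 0.15
P(A ∪ B ∪ C) = 0.40 + 0.50 + 0.50 − 0.20 − 0.15 − 0.20 + 0.05 = 0.90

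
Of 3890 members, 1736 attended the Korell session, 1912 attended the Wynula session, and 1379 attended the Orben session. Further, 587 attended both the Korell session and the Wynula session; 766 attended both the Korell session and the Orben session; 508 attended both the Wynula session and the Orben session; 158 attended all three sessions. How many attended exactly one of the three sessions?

1779

Using the inclusion–exclusion count for exactly one event:
|exactly one| = 1736 + 1912 + 1379 − 2·587 − 2·766 − 2·508 + 3·158 = 1779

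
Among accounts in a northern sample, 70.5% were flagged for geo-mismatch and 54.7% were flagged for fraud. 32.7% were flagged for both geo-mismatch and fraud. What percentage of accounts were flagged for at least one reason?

92.5%

By inclusion–exclusion:
P(≥1) = 70.5 + 54.7 − 32.7 = 92.5%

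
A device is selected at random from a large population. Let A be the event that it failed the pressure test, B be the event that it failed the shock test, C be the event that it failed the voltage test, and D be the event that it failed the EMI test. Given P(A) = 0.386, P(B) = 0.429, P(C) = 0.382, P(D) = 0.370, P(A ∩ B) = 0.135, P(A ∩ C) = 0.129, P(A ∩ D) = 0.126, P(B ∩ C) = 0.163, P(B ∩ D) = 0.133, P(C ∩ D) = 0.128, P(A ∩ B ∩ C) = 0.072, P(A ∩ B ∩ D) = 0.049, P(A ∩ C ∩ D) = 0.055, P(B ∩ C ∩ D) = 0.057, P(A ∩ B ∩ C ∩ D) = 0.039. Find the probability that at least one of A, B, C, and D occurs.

Using inclusion–exclusion:
P(A ∪ B ∪ C ∪ D) = 0.386 + 0.429 + 0.382 + 0.370 − 0.135 − 0.129 − 0.126 − 0.163 − 0.133 − 0.128 + 0.072 + 0.049 + 0.055 + 0.057 − 0.039 = 0.947

0.947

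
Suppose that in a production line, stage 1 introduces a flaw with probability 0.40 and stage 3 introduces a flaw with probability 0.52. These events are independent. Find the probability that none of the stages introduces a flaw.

P(none) = (1 − 0.40) × (1 − 0.52) = 0.60 × 0.48 = 0.288

0.288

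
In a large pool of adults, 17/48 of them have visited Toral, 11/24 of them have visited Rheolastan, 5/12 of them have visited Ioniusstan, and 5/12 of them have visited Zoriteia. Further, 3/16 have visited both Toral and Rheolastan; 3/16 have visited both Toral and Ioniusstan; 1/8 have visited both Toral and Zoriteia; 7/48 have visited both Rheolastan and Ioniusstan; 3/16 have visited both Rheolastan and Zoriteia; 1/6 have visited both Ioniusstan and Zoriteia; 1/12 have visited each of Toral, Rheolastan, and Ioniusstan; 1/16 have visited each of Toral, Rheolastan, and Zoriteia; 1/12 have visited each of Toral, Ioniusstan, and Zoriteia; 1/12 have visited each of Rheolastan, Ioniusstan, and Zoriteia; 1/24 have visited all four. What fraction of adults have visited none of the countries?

1/12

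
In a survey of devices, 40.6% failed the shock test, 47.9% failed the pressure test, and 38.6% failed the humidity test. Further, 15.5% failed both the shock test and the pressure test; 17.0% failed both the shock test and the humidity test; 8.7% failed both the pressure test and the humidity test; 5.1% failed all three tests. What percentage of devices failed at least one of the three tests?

91.0%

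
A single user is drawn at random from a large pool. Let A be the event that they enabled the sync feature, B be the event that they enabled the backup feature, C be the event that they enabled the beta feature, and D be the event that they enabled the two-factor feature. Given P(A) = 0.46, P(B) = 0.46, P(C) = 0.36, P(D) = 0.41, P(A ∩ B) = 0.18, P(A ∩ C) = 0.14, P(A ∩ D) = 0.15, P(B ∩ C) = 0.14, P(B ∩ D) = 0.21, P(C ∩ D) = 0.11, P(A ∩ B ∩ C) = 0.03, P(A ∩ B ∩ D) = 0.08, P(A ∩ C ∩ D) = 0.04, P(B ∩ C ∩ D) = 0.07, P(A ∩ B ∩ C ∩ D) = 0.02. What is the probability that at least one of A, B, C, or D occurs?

0.96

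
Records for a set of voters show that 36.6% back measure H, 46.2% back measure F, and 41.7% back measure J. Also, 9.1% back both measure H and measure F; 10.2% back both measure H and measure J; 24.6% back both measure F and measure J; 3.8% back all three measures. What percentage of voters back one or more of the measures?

84.4%

P(≥1) = 36.6 + 46.2 + 41.7 − 9.1 − 10.2 − 24.6 + 3.8 = 84.4%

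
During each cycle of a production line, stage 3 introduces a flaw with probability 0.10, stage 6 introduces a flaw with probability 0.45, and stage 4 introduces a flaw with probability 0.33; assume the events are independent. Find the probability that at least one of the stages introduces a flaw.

0.66835

P(none) = (1 − 0.10) × (1 − 0.45) × (1 − 0.33) = 0.90 × 0.55 × 0.67 = 0.33165
P(at least one) = 1 − 0.33165 = 0.66835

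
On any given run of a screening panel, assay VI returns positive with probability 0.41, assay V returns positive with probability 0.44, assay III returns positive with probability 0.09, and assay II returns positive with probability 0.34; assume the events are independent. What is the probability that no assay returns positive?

0.19843824

P(none) = (1 − 0.41) × (1 − 0.44) × (1 − 0.09) × (1 − 0.34) = 0.59 × 0.56 × 0.91 × 0.66 = 0.19843824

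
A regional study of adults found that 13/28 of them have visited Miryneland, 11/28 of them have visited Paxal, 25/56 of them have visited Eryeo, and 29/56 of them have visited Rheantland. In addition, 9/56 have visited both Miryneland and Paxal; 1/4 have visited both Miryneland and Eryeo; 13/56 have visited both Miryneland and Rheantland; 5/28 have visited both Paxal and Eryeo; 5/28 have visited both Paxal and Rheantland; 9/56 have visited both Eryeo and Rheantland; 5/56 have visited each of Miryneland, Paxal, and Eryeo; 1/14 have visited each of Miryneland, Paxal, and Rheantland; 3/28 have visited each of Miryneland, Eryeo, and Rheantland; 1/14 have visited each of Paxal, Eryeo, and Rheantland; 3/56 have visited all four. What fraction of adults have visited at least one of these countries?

By inclusion–exclusion:
P(at least one) = 13/28 + 11/28 + 25/56 + 29/56 − 9/56 − 1/4 − 13/56 − 5/28 − 5/28 − 9/56 + 5/56 + 1/14 + 3/28 + 1/14 − 3/56 = 53/56

53/56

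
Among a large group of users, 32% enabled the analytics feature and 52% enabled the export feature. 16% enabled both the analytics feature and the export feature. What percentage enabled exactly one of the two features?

52%

By inclusion–exclusion (exactly-one form):
P(exactly one) = 32 + 52 − 2·16 = 52%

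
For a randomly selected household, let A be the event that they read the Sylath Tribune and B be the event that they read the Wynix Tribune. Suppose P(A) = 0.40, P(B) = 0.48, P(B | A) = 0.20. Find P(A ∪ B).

P(A ∩ B) = P(A)·P(B|A) = 0.40 × 0.20 = 0.08
By inclusion-exclusion,
P(A ∪ B) = 0.40 + 0.48 − 0.08 = 0.80

0.80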